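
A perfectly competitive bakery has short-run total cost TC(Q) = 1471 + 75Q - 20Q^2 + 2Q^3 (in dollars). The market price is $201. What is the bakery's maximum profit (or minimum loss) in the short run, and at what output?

AVC = 75 - 20Q + 2Q^2 has its minimum $25 at Q = 5; price $201 clears that bar, so the firm operates.
With MC = 75 - 40Q + 6Q^2, P = MC on the upward-sloping part at Q* = 9.
TR = 201·9 = 1809. TC = 1471 + 513 = 1984. Profit = 1809 − 1984 = -$175.
That loss of $175 beats the $1471 the firm would lose by shutting down; producing recovers $1296 of fixed cost.

Profit = -$175 at Q = 9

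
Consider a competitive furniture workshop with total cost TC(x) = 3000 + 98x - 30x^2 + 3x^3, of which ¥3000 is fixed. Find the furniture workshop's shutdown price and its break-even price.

AVC = 98 - 30x + 3x^2; minimized at x = 5, giving min AVC = ¥23. That is the shutdown price.
ATC = 3000/x + 98 - 30x + 3x^2. Setting dATC/dx = −3000/x^2 − 30 + 6x = 0 gives x = 10 (since 6·10^3 − 30·10^2 = 3000).
min ATC = 3000/10 + 98 − 30·10 + 3·10^2 = ¥398. That is the break-even price.
Between these two prices the firm operates at a loss; above ¥398 it earns a profit.

Shutdown price = ¥23; break-even price = ¥398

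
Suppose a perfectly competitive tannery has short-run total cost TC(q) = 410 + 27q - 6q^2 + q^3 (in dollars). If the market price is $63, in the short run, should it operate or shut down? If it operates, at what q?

Variable cost is VC = 27q - 6q^2 + q^3, so AVC = VC/q = 27 - 6q + q^2 and MC = dTC/dq = 27 - 12q + 3q^2.
AVC is minimized where dAVC/dq = -6 + 2q = 0, at q = 3; min AVC = 27 - 6·3 + 3^2 = $18.
P = $63 exceeds min AVC = $18, so the firm stays open.
Solving P = MC: -36 - 12q + 3q^2 = 0 ⇒ q = -2 or 6. On the upward-sloping branch, q* = 6.
Check: AVC at q = 6 is $27 ≤ P, so revenue covers variable cost.
Profit = P·q − TC = 63·6 − 572 = -$194, a loss, but smaller than the $410 fixed cost the firm would lose by shutting down.

Produce at q = 6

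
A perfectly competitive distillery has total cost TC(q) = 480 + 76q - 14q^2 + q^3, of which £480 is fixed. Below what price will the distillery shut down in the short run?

The firm shuts down when price falls below the minimum of average variable cost. AVC = VC/q = 76 - 14q + q^2.
dAVC/dq = -14 + 2q = 0 gives q = 7. min AVC = 76 - 14·7 + 7^2 = 27.
The firm shuts down for any P below £27.

£27 per unit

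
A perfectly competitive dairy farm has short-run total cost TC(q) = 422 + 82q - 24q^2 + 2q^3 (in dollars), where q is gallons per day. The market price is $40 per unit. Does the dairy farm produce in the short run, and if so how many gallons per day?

Produce at q = 7

From TC, MC = TC'(q) = 82 - 48q + 6q^2 and AVC = VC/q = 82 - 24q + 2q^2.
The AVC parabola has its vertex at q = 24/4 = 6, where AVC = 82 - 24·6 + 2·6^2 = $10.
Because $40 ≥ $10, revenue can cover variable cost; the firm operates.
Set P = MC: 40 = 82 - 48q + 6q^2 → 42 - 48q + 6q^2 = 0. The roots are q = 1 and q = 7; the profit-maximizing output is on the rising part of MC, so q* = 7.
Check: AVC at q = 7 is $12 ≤ P, so revenue covers variable cost.
Profit = P·q − TC = 40·7 − 506 = -$226, a loss, but smaller than the $422 fixed cost the firm would lose by shutting down.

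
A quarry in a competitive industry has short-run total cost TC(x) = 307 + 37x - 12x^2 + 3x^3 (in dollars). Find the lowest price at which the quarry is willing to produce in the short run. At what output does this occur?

$25 per unit, at x = 2

Short-run supply begins at min AVC. From VC = 37x - 12x^2 + 3x^3, AVC = 37 - 12x + 3x^2.
dAVC/dx = -12 + 6x = 0 gives x = 2. min AVC = 37 - 12·2 + 3·2^2 = 25.
So the shutdown price is $25.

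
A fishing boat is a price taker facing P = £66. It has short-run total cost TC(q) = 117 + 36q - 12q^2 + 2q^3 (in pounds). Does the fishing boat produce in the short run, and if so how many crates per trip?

Produce at q = 5

Variable cost is VC = 36q - 12q^2 + 2q^3, so AVC = VC/q = 36 - 12q + 2q^2 and MC = dTC/dq = 36 - 24q + 6q^2.
The AVC parabola has its vertex at q = 12/4 = 3, where AVC = 36 - 12·3 + 2·3^2 = £18.
Because £66 ≥ £18, revenue can cover variable cost; the firm operates.
P = MC gives -30 - 24q + 6q^2 = 0, with roots -1 and 5. Take the larger (rising MC): q* = 5.
Check: AVC at q = 5 is £26 ≤ P, so revenue covers variable cost.
Profit = P·q − TC = 66·5 − 247 = £83.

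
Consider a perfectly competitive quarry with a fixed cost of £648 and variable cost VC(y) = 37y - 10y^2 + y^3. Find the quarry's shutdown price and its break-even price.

Shutdown price = £12; break-even price = £100

AVC = 37 - 10y + y^2; minimized at y = 5, giving min AVC = £12. That is the shutdown price.
ATC = 648/y + 37 - 10y + y^2. Setting dATC/dy = −648/y^2 − 10 + 2y = 0 gives y = 9 (since 2·9^3 − 10·9^2 = 648).
min ATC = 648/9 + 37 − 10·9 + 9^2 = £100. That is the break-even price.
For £12 ≤ P < £100 the firm produces at a loss; below £12 it shuts down.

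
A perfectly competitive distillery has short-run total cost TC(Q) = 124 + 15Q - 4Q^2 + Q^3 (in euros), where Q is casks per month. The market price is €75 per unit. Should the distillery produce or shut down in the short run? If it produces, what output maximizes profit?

Produce at Q = 6

Variable cost is VC = 15Q - 4Q^2 + Q^3, so AVC = VC/Q = 15 - 4Q + Q^2 and MC = dTC/dQ = 15 - 8Q + 3Q^2.
AVC hits its minimum where MC = AVC, at Q = 2, giving min AVC = 15 - 4·2 + 2^2 = €11.
Since P = €75 ≥ min AVC = €11, price covers variable cost and the firm should produce.
Set P = MC: 75 = 15 - 8Q + 3Q^2 → -60 - 8Q + 3Q^2 = 0. The roots are Q = -10/3 and Q = 6; the profit-maximizing output is on the rising part of MC, so Q* = 6.
Check: AVC at Q = 6 is €27 ≤ P, so revenue covers variable cost.
Profit = P·Q − TC = 75·6 − 286 = €164.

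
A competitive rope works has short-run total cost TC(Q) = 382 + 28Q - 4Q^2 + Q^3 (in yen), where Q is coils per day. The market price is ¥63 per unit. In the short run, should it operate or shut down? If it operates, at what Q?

Strip out fixed cost: VC = 28Q - 4Q^2 + Q^3. Then AVC = 28 - 4Q + Q^2 and MC = 28 - 8Q + 3Q^2.
AVC is minimized where dAVC/dQ = -4 + 2Q = 0, at Q = 2; min AVC = 28 - 4·2 + 2^2 = ¥24.
Because ¥63 ≥ ¥24, revenue can cover variable cost; the firm operates.
Solving P = MC: -35 - 8Q + 3Q^2 = 0 ⇒ Q = -7/3 or 5. On the upward-sloping branch, Q* = 5.
Check: AVC at Q = 5 is ¥33 ≤ P, so revenue covers variable cost.
Profit = P·Q − TC = 63·5 − 547 = -¥232, a loss, but smaller than the ¥382 fixed cost the firm would lose by shutting down.

Produce at Q = 5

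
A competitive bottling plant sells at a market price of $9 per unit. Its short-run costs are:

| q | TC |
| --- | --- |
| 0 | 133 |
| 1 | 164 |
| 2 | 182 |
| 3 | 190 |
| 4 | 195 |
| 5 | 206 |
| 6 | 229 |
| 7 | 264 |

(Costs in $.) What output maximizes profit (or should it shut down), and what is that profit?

Tabulate TR − TC: q=0: -133; q=1: -155; q=2: -164; q=3: -163; q=4: -159; q=5: -161; q=6: -175; q=7: -201.
Profit is highest at q = 0. Equivalently, the lowest AVC in the table is 73/5 ≈ $14.60 at q = 5, and P = $9 falls below it — price never covers variable cost, so the firm shuts down and loses only its fixed cost.

q = 0 (shut down); profit = -$133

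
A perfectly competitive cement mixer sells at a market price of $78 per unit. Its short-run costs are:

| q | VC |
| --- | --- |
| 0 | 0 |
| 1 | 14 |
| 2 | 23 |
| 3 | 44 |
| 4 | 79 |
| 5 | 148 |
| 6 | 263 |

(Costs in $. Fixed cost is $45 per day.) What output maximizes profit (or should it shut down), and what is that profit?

Profit at each row (π = 78q − TC): q=0: -45; q=1: 19; q=2: 88; q=3: 145; q=4: 188; q=5: 197; q=6: 160.
Profit is maximized at q = 5. AVC there is 148/5 = $29.60 ≤ P, so producing beats shutting down (which would give -$45).

q = 5; profit = $197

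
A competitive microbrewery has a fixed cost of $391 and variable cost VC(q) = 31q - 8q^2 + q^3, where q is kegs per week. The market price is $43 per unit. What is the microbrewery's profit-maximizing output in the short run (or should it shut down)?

Produce at q = 6

Strip out fixed cost: VC = 31q - 8q^2 + q^3. Then AVC = 31 - 8q + q^2 and MC = 31 - 16q + 3q^2.
AVC hits its minimum where MC = AVC, at q = 4, giving min AVC = 31 - 8·4 + 4^2 = $15.
P = $43 exceeds min AVC = $15, so the firm stays open.
Solving P = MC: -12 - 16q + 3q^2 = 0 ⇒ q = -2/3 or 6. On the upward-sloping branch, q* = 6.
Check: AVC at q = 6 is $19 ≤ P, so revenue covers variable cost.
Profit = P·q − TC = 43·6 − 505 = -$247, a loss, but smaller than the $391 fixed cost the firm would lose by shutting down.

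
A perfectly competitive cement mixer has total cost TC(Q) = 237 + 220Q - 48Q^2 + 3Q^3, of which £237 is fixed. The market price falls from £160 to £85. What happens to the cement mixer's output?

Output falls from 10 to 9

MC = 220 - 96Q + 9Q^2; the shutdown threshold is min AVC = £28 (at Q = 8).
At P = £160 ≥ min AVC, set P = MC on the rising branch: Q = 10.
At P = £85 ≥ min AVC, set P = MC: Q = 9. The firm stays open but cuts output.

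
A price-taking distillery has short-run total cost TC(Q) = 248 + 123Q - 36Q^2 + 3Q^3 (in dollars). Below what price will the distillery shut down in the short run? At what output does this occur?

$15 per unit, at Q = 6

The firm shuts down when price falls below the minimum of average variable cost. AVC = VC/Q = 123 - 36Q + 3Q^2.
At the minimum of AVC, MC = AVC. MC = 123 - 72Q + 9Q^2; setting MC = AVC gives 6Q^2 - 36Q = 0, so Q = 6. min AVC = 15.
So the shutdown price is $15.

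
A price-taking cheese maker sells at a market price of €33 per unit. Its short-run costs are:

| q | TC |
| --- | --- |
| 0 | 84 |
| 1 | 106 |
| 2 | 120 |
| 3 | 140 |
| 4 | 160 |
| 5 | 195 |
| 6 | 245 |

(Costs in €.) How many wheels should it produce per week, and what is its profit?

Compute π = P·q − TC at each output: q=0: -84; q=1: -73; q=2: -54; q=3: -41; q=4: -28; q=5: -30; q=6: -47.
Profit is maximized at q = 4. AVC there is 76/4 = €19 ≤ P, so producing beats shutting down (which would give -€84).

q = 4; profit = -€28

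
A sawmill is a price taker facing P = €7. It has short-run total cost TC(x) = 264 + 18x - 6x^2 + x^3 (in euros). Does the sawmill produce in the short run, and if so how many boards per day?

From TC, MC = TC'(x) = 18 - 12x + 3x^2 and AVC = VC/x = 18 - 6x + x^2.
AVC is minimized where dAVC/dx = -6 + 2x = 0, at x = 3; min AVC = 18 - 6·3 + 3^2 = €9.
Since P = €7 < min AVC = €9, price fails to cover variable cost at any output.
Shutting down limits the loss to fixed cost, €264.

Shut down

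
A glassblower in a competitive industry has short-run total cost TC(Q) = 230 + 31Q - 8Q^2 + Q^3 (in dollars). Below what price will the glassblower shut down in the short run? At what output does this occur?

$15 per unit, at Q = 4

Short-run supply begins at min AVC. From VC = 31Q - 8Q^2 + Q^3, AVC = 31 - 8Q + Q^2.
dAVC/dQ = -8 + 2Q = 0 gives Q = 4. min AVC = 31 - 8·4 + 4^2 = 15.
For P < $15 the firm produces nothing.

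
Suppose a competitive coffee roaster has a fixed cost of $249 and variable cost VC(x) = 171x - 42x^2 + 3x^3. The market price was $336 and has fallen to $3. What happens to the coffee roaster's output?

AVC = 171 - 42x + 3x^2, minimized at x = 7 where min AVC = $24. MC = 171 - 84x + 9x^2.
With P = $336 above the shutdown price, P = MC gives x = 11.
At P = $3 < min AVC = $24, price no longer covers variable cost at any output, so the firm shuts down: x = 0.

Output falls from 11 to 0 (the firm shuts down)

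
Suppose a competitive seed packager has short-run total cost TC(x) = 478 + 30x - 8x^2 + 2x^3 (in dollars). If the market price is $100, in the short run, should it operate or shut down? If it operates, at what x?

Variable cost is VC = 30x - 8x^2 + 2x^3, so AVC = VC/x = 30 - 8x + 2x^2 and MC = dTC/dx = 30 - 16x + 6x^2.
AVC hits its minimum where MC = AVC, at x = 2, giving min AVC = 30 - 8·2 + 2·2^2 = $22.
Since P = $100 ≥ min AVC = $22, price covers variable cost and the firm should produce.
Solving P = MC: -70 - 16x + 6x^2 = 0 ⇒ x = -7/3 or 5. On the upward-sloping branch, x* = 5.
Check: AVC at x = 5 is $40 ≤ P, so revenue covers variable cost.
Profit = P·x − TC = 100·5 − 678 = -$178, a loss, but smaller than the $478 fixed cost the firm would lose by shutting down.

Produce at x = 5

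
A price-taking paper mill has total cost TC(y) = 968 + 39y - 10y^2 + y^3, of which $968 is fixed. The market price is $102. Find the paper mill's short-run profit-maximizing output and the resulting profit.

Profit = -$320 at y = 9

AVC = 39 - 10y + y^2 has its minimum $14 at y = 5; price $102 clears that bar, so the firm operates.
MC = 39 - 20y + 3y^2. Setting P = MC and taking the root on the rising branch gives y* = 9.
TR = 102·9 = 918. TC = 968 + 270 = 1238. Profit = 918 − 1238 = -$320.
Shutting down would mean losing the fixed cost of $968, so operating at a loss of $320 is better by $648.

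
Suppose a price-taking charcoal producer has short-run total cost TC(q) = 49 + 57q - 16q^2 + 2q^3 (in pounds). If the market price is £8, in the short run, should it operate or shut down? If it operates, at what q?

Shut down

Variable cost is VC = 57q - 16q^2 + 2q^3, so AVC = VC/q = 57 - 16q + 2q^2 and MC = dTC/dq = 57 - 32q + 6q^2.
AVC is minimized where dAVC/dq = -16 + 4q = 0, at q = 4; min AVC = 57 - 16·4 + 2·4^2 = £25.
With P < min AVC (£8 < £25), every unit sold adds to the loss.
Shutting down limits the loss to fixed cost, £49.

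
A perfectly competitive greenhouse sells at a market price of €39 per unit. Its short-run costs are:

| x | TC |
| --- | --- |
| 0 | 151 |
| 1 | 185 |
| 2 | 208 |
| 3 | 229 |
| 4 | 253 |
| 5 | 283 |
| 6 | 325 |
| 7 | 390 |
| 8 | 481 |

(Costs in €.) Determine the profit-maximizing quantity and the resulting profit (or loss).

Compute π = P·x − TC at each output: x=0: -151; x=1: -146; x=2: -130; x=3: -112; x=4: -97; x=5: -88; x=6: -91; x=7: -117; x=8: -169.
Profit is maximized at x = 5. AVC there is 132/5 = €26.40 ≤ P, so producing beats shutting down (which would give -€151).

x = 5; profit = -€88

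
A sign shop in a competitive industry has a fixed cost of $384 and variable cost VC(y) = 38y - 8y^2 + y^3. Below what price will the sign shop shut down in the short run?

$22 per unit

Short-run supply begins at min AVC. From VC = 38y - 8y^2 + y^3, AVC = 38 - 8y + y^2.
dAVC/dy = -8 + 2y = 0 gives y = 4. min AVC = 38 - 8·4 + 4^2 = 22.
So the shutdown price is $22.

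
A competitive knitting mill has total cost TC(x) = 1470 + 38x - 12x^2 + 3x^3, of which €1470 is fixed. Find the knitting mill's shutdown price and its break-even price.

Shutdown price = €26; break-even price = €311

AVC = 38 - 12x + 3x^2; minimized at x = 2, giving min AVC = €26. That is the shutdown price.
ATC = 1470/x + 38 - 12x + 3x^2. Setting dATC/dx = −1470/x^2 − 12 + 6x = 0 gives x = 7 (since 6·7^3 − 12·7^2 = 1470).
min ATC = 1470/7 + 38 − 12·7 + 3·7^2 = €311. That is the break-even price.
Between these two prices the firm operates at a loss; above €311 it earns a profit.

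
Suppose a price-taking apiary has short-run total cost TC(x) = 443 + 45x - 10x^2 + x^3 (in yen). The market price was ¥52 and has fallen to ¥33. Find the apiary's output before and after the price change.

Output falls from 7 to 6

AVC = 45 - 10x + x^2, minimized at x = 5 where min AVC = ¥20. MC = 45 - 20x + 3x^2.
With P = ¥52 above the shutdown price, P = MC gives x = 7.
At P = ¥33 ≥ min AVC, set P = MC: x = 6. The firm stays open but cuts output.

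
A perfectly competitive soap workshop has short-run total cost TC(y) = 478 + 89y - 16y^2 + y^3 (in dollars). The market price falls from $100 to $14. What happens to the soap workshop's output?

MC = 89 - 32y + 3y^2; the shutdown threshold is min AVC = $25 (at y = 8).
At P = $100 ≥ min AVC, set P = MC on the rising branch: y = 11.
At P = $14 < min AVC = $25, price no longer covers variable cost at any output, so the firm shuts down: y = 0.

Output falls from 11 to 0 (the firm shuts down)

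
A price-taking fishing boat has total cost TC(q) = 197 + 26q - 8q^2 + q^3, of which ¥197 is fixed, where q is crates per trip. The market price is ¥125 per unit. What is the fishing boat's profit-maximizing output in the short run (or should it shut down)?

Variable cost is VC = 26q - 8q^2 + q^3, so AVC = VC/q = 26 - 8q + q^2 and MC = dTC/dq = 26 - 16q + 3q^2.
The AVC parabola has its vertex at q = 8/2 = 4, where AVC = 26 - 8·4 + 4^2 = ¥10.
Since P = ¥125 ≥ min AVC = ¥10, price covers variable cost and the firm should produce.
Set P = MC: 125 = 26 - 16q + 3q^2 → -99 - 16q + 3q^2 = 0. The roots are q = -11/3 and q = 9; the profit-maximizing output is on the rising part of MC, so q* = 9.
Check: AVC at q = 9 is ¥35 ≤ P, so revenue covers variable cost.
Profit = P·q − TC = 125·9 − 512 = ¥613.

Produce at q = 9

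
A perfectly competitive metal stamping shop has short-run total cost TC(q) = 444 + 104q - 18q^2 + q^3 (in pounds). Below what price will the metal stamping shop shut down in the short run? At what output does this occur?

Short-run supply begins at min AVC. From VC = 104q - 18q^2 + q^3, AVC = 104 - 18q + q^2.
dAVC/dq = -18 + 2q = 0 gives q = 9. min AVC = 104 - 18·9 + 9^2 = 23.
The firm shuts down for any P below £23.

£23 per unit, at q = 9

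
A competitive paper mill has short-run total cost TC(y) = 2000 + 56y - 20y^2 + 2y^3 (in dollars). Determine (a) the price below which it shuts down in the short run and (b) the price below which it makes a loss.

Shutdown price = min AVC. AVC = 56 - 20y + 2y^2, with vertex at y = 5 and minimum $6.
ATC = 2000/y + 56 - 20y + 2y^2. Setting dATC/dy = −2000/y^2 − 20 + 4y = 0 gives y = 10 (since 4·10^3 − 20·10^2 = 2000).
min ATC = 2000/10 + 56 − 20·10 + 2·10^2 = $256. That is the break-even price.
Between these two prices the firm operates at a loss; above $256 it earns a profit.

Shutdown price = $6; break-even price = $256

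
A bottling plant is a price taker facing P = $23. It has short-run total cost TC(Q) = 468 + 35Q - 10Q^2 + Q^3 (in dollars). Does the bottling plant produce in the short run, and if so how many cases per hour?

Produce at Q = 6

From TC, MC = TC'(Q) = 35 - 20Q + 3Q^2 and AVC = VC/Q = 35 - 10Q + Q^2.
The AVC parabola has its vertex at Q = 10/2 = 5, where AVC = 35 - 10·5 + 5^2 = $10.
P = $23 exceeds min AVC = $10, so the firm stays open.
P = MC gives 12 - 20Q + 3Q^2 = 0, with roots 2/3 and 6. Take the larger (rising MC): Q* = 6.
Check: AVC at Q = 6 is $11 ≤ P, so revenue covers variable cost.
Profit = P·Q − TC = 23·6 − 534 = -$396, a loss, but smaller than the $468 fixed cost the firm would lose by shutting down.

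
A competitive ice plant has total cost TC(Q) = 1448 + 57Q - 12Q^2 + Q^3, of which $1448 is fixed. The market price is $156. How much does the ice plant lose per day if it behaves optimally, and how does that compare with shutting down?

Profit = -$238 at Q = 11

AVC = 57 - 12Q + Q^2; min AVC = $21 at Q = 6. Since P = $156 ≥ min AVC, the firm produces.
With MC = 57 - 24Q + 3Q^2, P = MC on the upward-sloping part at Q* = 11.
TR = 156·11 = 1716. TC = 1448 + 506 = 1954. Profit = 1716 − 1954 = -$238.
By producing, the firm covers all variable cost plus $1210 of fixed cost; shutting down would lose the full $1448.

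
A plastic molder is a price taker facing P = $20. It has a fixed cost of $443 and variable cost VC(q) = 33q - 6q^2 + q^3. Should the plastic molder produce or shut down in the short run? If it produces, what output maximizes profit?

Variable cost is VC = 33q - 6q^2 + q^3, so AVC = VC/q = 33 - 6q + q^2 and MC = dTC/dq = 33 - 12q + 3q^2.
The AVC parabola has its vertex at q = 6/2 = 3, where AVC = 33 - 6·3 + 3^2 = $24.
P = $20 lies below min AVC = $24; no output level covers variable cost.
Best response: produce nothing and absorb the $443 fixed cost.

Shut down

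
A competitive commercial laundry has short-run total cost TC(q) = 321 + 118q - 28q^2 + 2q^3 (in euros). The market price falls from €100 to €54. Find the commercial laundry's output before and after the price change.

AVC = 118 - 28q + 2q^2, minimized at q = 7 where min AVC = €20. MC = 118 - 56q + 6q^2.
With P = €100 above the shutdown price, P = MC gives q = 9.
At P = €54 ≥ min AVC, set P = MC: q = 8. The firm stays open but cuts output.

Output falls from 9 to 8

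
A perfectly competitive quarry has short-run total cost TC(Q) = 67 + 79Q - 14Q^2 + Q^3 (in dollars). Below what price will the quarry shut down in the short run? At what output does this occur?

Short-run supply begins at min AVC. From VC = 79Q - 14Q^2 + Q^3, AVC = 79 - 14Q + Q^2.
At the minimum of AVC, MC = AVC. MC = 79 - 28Q + 3Q^2; setting MC = AVC gives 2Q^2 - 14Q = 0, so Q = 7. min AVC = 30.
So the shutdown price is $30.

$30 per unit, at Q = 7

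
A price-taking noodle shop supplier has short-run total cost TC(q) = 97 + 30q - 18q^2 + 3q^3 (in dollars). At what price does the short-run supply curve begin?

$3 per unit

Short-run supply begins at min AVC. From VC = 30q - 18q^2 + 3q^3, AVC = 30 - 18q + 3q^2.
dAVC/dq = -18 + 6q = 0 gives q = 3. min AVC = 30 - 18·3 + 3·3^2 = 3.
For P < $3 the firm produces nothing.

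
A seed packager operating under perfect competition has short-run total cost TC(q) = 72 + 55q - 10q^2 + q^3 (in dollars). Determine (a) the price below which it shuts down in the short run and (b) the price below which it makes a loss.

Shutdown price = min AVC. AVC = 55 - 10q + q^2, with vertex at q = 5 and minimum $30.
ATC = 72/q + 55 - 10q + q^2. Setting dATC/dq = −72/q^2 − 10 + 2q = 0 gives q = 6 (since 2·6^3 − 10·6^2 = 72).
min ATC = 72/6 + 55 − 10·6 + 6^2 = $43. That is the break-even price.
Between these two prices the firm operates at a loss; above $43 it earns a profit.

Shutdown price = $30; break-even price = $43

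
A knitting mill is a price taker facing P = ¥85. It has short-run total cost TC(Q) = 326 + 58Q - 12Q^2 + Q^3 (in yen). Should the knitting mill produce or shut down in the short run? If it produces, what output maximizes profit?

Strip out fixed cost: VC = 58Q - 12Q^2 + Q^3. Then AVC = 58 - 12Q + Q^2 and MC = 58 - 24Q + 3Q^2.
The AVC parabola has its vertex at Q = 12/2 = 6, where AVC = 58 - 12·6 + 6^2 = ¥22.
Because ¥85 ≥ ¥22, revenue can cover variable cost; the firm operates.
Solving P = MC: -27 - 24Q + 3Q^2 = 0 ⇒ Q = -1 or 9. On the upward-sloping branch, Q* = 9.
Check: AVC at Q = 9 is ¥31 ≤ P, so revenue covers variable cost.
Profit = P·Q − TC = 85·9 − 605 = ¥160.

Produce at Q = 9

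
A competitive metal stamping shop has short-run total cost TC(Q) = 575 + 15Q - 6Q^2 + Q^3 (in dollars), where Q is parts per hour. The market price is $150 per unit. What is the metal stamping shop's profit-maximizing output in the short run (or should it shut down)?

Variable cost is VC = 15Q - 6Q^2 + Q^3, so AVC = VC/Q = 15 - 6Q + Q^2 and MC = dTC/dQ = 15 - 12Q + 3Q^2.
AVC is minimized where dAVC/dQ = -6 + 2Q = 0, at Q = 3; min AVC = 15 - 6·3 + 3^2 = $6.
P = $150 exceeds min AVC = $6, so the firm stays open.
P = MC gives -135 - 12Q + 3Q^2 = 0, with roots -5 and 9. Take the larger (rising MC): Q* = 9.
Check: AVC at Q = 9 is $42 ≤ P, so revenue covers variable cost.
Profit = P·Q − TC = 150·9 − 953 = $397.

Produce at Q = 9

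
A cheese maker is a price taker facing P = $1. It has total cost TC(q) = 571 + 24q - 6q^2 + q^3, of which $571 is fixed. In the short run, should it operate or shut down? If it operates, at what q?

Shut down

Variable cost is VC = 24q - 6q^2 + q^3, so AVC = VC/q = 24 - 6q + q^2 and MC = dTC/dq = 24 - 12q + 3q^2.
The AVC parabola has its vertex at q = 6/2 = 3, where AVC = 24 - 6·3 + 3^2 = $15.
With P < min AVC ($1 < $15), every unit sold adds to the loss.
Best response: produce nothing and absorb the $571 fixed cost.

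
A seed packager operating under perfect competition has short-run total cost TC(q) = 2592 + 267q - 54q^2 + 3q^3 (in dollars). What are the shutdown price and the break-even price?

Shutdown price = $24; break-even price = $267

Shutdown price = min AVC. AVC = 267 - 54q + 3q^2, with vertex at q = 9 and minimum $24.
ATC = 2592/q + 267 - 54q + 3q^2. Setting dATC/dq = −2592/q^2 − 54 + 6q = 0 gives q = 12 (since 6·12^3 − 54·12^2 = 2592).
min ATC = 2592/12 + 267 − 54·12 + 3·12^2 = $267. That is the break-even price.
Between these two prices the firm operates at a loss; above $267 it earns a profit.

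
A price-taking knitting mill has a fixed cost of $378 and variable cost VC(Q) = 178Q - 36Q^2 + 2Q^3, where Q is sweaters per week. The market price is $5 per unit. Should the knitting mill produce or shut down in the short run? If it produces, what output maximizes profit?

From TC, MC = TC'(Q) = 178 - 72Q + 6Q^2 and AVC = VC/Q = 178 - 36Q + 2Q^2.
AVC hits its minimum where MC = AVC, at Q = 9, giving min AVC = 178 - 36·9 + 2·9^2 = $16.
With P < min AVC ($5 < $16), every unit sold adds to the loss.
Best response: produce nothing and absorb the $378 fixed cost.

Shut down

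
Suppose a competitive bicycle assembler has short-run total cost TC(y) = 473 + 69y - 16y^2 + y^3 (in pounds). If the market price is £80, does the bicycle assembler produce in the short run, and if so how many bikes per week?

Strip out fixed cost: VC = 69y - 16y^2 + y^3. Then AVC = 69 - 16y + y^2 and MC = 69 - 32y + 3y^2.
AVC hits its minimum where MC = AVC, at y = 8, giving min AVC = 69 - 16·8 + 8^2 = £5.
Since P = £80 ≥ min AVC = £5, price covers variable cost and the firm should produce.
P = MC gives -11 - 32y + 3y^2 = 0, with roots -1/3 and 11. Take the larger (rising MC): y* = 11.
Check: AVC at y = 11 is £14 ≤ P, so revenue covers variable cost.
Profit = P·y − TC = 80·11 − 627 = £253.

Produce at y = 11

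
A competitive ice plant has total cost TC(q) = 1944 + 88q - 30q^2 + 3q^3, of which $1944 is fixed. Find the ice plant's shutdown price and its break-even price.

AVC = 88 - 30q + 3q^2; minimized at q = 5, giving min AVC = $13. That is the shutdown price.
ATC = 1944/q + 88 - 30q + 3q^2. Setting dATC/dq = −1944/q^2 − 30 + 6q = 0 gives q = 9 (since 6·9^3 − 30·9^2 = 1944).
min ATC = 1944/9 + 88 − 30·9 + 3·9^2 = $277. That is the break-even price.
Between these two prices the firm operates at a loss; above $277 it earns a profit.

Shutdown price = $13; break-even price = $277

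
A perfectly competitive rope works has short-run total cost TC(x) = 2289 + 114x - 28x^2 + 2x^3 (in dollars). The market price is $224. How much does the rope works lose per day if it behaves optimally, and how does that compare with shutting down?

AVC = 114 - 28x + 2x^2 has its minimum $16 at x = 7; price $224 clears that bar, so the firm operates.
MC = 114 - 56x + 6x^2. Setting P = MC and taking the root on the rising branch gives x* = 11.
TR = 224·11 = 2464. TC = 2289 + 528 = 2817. Profit = 2464 − 2817 = -$353.
By producing, the firm covers all variable cost plus $1936 of fixed cost; shutting down would lose the full $2289.

Profit = -$353 at x = 11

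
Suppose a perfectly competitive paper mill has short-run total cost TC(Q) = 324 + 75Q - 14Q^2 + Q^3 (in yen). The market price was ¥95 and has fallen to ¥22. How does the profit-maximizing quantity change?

Output falls from 10 to 0 (the firm shuts down)

AVC = 75 - 14Q + Q^2, minimized at Q = 7 where min AVC = ¥26. MC = 75 - 28Q + 3Q^2.
At P = ¥95 ≥ min AVC, set P = MC on the rising branch: Q = 10.
At P = ¥22 < min AVC = ¥26, price no longer covers variable cost at any output, so the firm shuts down: Q = 0.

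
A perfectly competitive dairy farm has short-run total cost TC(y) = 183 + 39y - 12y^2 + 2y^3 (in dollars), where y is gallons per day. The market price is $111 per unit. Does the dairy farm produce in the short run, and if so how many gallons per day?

Produce at y = 6

Variable cost is VC = 39y - 12y^2 + 2y^3, so AVC = VC/y = 39 - 12y + 2y^2 and MC = dTC/dy = 39 - 24y + 6y^2.
AVC is minimized where dAVC/dy = -12 + 4y = 0, at y = 3; min AVC = 39 - 12·3 + 2·3^2 = $21.
P = $111 exceeds min AVC = $21, so the firm stays open.
Solving P = MC: -72 - 24y + 6y^2 = 0 ⇒ y = -2 or 6. On the upward-sloping branch, y* = 6.
Check: AVC at y = 6 is $39 ≤ P, so revenue covers variable cost.
Profit = P·y − TC = 111·6 − 417 = $249.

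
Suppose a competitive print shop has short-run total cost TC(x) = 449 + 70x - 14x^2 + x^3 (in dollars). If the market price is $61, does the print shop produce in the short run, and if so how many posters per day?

Produce at x = 9

From TC, MC = TC'(x) = 70 - 28x + 3x^2 and AVC = VC/x = 70 - 14x + x^2.
AVC is minimized where dAVC/dx = -14 + 2x = 0, at x = 7; min AVC = 70 - 14·7 + 7^2 = $21.
Because $61 ≥ $21, revenue can cover variable cost; the firm operates.
P = MC gives 9 - 28x + 3x^2 = 0, with roots 1/3 and 9. Take the larger (rising MC): x* = 9.
Check: AVC at x = 9 is $25 ≤ P, so revenue covers variable cost.
Profit = P·x − TC = 61·9 − 674 = -$125, a loss, but smaller than the $449 fixed cost the firm would lose by shutting down.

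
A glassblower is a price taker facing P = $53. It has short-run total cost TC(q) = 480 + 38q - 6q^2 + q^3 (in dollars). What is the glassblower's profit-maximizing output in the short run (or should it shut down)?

From TC, MC = TC'(q) = 38 - 12q + 3q^2 and AVC = VC/q = 38 - 6q + q^2.
AVC is minimized where dAVC/dq = -6 + 2q = 0, at q = 3; min AVC = 38 - 6·3 + 3^2 = $29.
Since P = $53 ≥ min AVC = $29, price covers variable cost and the firm should produce.
P = MC gives -15 - 12q + 3q^2 = 0, with roots -1 and 5. Take the larger (rising MC): q* = 5.
Check: AVC at q = 5 is $33 ≤ P, so revenue covers variable cost.
Profit = P·q − TC = 53·5 − 645 = -$380, a loss, but smaller than the $480 fixed cost the firm would lose by shutting down.

Produce at q = 5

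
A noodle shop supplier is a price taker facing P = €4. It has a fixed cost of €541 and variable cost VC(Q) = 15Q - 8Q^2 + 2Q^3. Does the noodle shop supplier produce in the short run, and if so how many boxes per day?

Shut down

Variable cost is VC = 15Q - 8Q^2 + 2Q^3, so AVC = VC/Q = 15 - 8Q + 2Q^2 and MC = dTC/dQ = 15 - 16Q + 6Q^2.
AVC hits its minimum where MC = AVC, at Q = 2, giving min AVC = 15 - 8·2 + 2·2^2 = €7.
With P < min AVC (€4 < €7), every unit sold adds to the loss.
Shutting down limits the loss to fixed cost, €541.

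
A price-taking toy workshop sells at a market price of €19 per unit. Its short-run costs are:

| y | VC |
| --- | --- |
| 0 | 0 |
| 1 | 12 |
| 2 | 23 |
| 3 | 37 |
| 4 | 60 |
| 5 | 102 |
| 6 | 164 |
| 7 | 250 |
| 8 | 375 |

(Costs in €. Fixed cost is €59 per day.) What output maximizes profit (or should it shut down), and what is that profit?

Tabulate TR − TC: y=0: -59; y=1: -52; y=2: -44; y=3: -39; y=4: -43; y=5: -66; y=6: -109; y=7: -176; y=8: -282.
Profit is maximized at y = 3. AVC there is 37/3 = €12.33 ≤ P, so producing beats shutting down (which would give -€59).

y = 3; profit = -€39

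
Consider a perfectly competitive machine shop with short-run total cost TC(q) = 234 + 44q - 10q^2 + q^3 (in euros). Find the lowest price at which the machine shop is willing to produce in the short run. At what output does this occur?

The shutdown price is the minimum of AVC. VC = 44q - 10q^2 + q^3, so AVC = 44 - 10q + q^2.
At the minimum of AVC, MC = AVC. MC = 44 - 20q + 3q^2; setting MC = AVC gives 2q^2 - 10q = 0, so q = 5. min AVC = 19.
For P < €19 the firm produces nothing.

€19 per unit, at q = 5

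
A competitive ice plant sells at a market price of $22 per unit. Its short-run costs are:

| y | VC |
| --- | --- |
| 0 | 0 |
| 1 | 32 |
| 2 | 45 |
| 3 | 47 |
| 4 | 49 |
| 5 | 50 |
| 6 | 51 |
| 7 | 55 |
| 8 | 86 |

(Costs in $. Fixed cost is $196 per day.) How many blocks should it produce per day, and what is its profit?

Compute π = P·y − TC at each output: y=0: -196; y=1: -206; y=2: -197; y=3: -177; y=4: -157; y=5: -136; y=6: -115; y=7: -97; y=8: -106.
Profit is maximized at y = 7. AVC there is 55/7 = $7.86 ≤ P, so producing beats shutting down (which would give -$196).

y = 7; profit = -$97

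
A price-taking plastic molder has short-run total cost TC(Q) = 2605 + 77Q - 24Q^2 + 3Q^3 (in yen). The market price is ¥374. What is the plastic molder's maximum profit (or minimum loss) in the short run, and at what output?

AVC = 77 - 24Q + 3Q^2; min AVC = ¥29 at Q = 4. Since P = ¥374 ≥ min AVC, the firm produces.
With MC = 77 - 48Q + 9Q^2, P = MC on the upward-sloping part at Q* = 9.
TR = 374·9 = 3366. TC = 2605 + 936 = 3541. Profit = 3366 − 3541 = -¥175.
That loss of ¥175 beats the ¥2605 the firm would lose by shutting down; producing recovers ¥2430 of fixed cost.

Profit = -¥175 at Q = 9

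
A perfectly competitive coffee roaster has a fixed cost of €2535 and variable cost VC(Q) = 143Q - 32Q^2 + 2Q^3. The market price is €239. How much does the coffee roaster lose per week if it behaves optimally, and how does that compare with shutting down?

AVC = 143 - 32Q + 2Q^2; min AVC = €15 at Q = 8. Since P = €239 ≥ min AVC, the firm produces.
With MC = 143 - 64Q + 6Q^2, P = MC on the upward-sloping part at Q* = 12.
TR = 239·12 = 2868. TC = 2535 + 564 = 3099. Profit = 2868 − 3099 = -€231.
That loss of €231 beats the €2535 the firm would lose by shutting down; producing recovers €2304 of fixed cost.

Profit = -€231 at Q = 12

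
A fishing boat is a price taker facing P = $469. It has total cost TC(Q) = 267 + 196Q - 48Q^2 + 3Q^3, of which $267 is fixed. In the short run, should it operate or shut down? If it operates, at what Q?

Produce at Q = 13

From TC, MC = TC'(Q) = 196 - 96Q + 9Q^2 and AVC = VC/Q = 196 - 48Q + 3Q^2.
The AVC parabola has its vertex at Q = 48/6 = 8, where AVC = 196 - 48·8 + 3·8^2 = $4.
Since P = $469 ≥ min AVC = $4, price covers variable cost and the firm should produce.
Solving P = MC: -273 - 96Q + 9Q^2 = 0 ⇒ Q = -7/3 or 13. On the upward-sloping branch, Q* = 13.
Check: AVC at Q = 13 is $79 ≤ P, so revenue covers variable cost.
Profit = P·Q − TC = 469·13 − 1294 = $4803.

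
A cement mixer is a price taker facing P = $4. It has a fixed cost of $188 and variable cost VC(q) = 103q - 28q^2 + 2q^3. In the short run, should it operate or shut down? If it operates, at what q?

Shut down

From TC, MC = TC'(q) = 103 - 56q + 6q^2 and AVC = VC/q = 103 - 28q + 2q^2.
AVC is minimized where dAVC/dq = -28 + 4q = 0, at q = 7; min AVC = 103 - 28·7 + 2·7^2 = $5.
P = $4 lies below min AVC = $5; no output level covers variable cost.
Best response: produce nothing and absorb the $188 fixed cost.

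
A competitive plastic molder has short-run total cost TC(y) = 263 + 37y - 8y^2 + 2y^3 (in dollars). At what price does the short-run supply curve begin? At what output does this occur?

The shutdown price is the minimum of AVC. VC = 37y - 8y^2 + 2y^3, so AVC = 37 - 8y + 2y^2.
dAVC/dy = -8 + 4y = 0 gives y = 2. min AVC = 37 - 8·2 + 2·2^2 = 29.
For P < $29 the firm produces nothing.

$29 per unit, at y = 2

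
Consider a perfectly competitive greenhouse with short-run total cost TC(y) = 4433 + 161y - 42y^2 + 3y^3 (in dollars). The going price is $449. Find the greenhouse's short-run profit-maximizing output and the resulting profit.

AVC = 161 - 42y + 3y^2; min AVC = $14 at y = 7. Since P = $449 ≥ min AVC, the firm produces.
MC = 161 - 84y + 9y^2. Setting P = MC and taking the root on the rising branch gives y* = 12.
TR = 449·12 = 5388. TC = 4433 + 1068 = 5501. Profit = 5388 − 5501 = -$113.
By producing, the firm covers all variable cost plus $4320 of fixed cost; shutting down would lose the full $4433.

Profit = -$113 at y = 12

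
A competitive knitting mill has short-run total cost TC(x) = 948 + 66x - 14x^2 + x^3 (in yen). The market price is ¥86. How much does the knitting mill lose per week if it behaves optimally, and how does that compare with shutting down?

Profit = -¥348 at x = 10

AVC = 66 - 14x + x^2; min AVC = ¥17 at x = 7. Since P = ¥86 ≥ min AVC, the firm produces.
With MC = 66 - 28x + 3x^2, P = MC on the upward-sloping part at x* = 10.
TR = 86·10 = 860. TC = 948 + 260 = 1208. Profit = 860 − 1208 = -¥348.
By producing, the firm covers all variable cost plus ¥600 of fixed cost; shutting down would lose the full ¥948.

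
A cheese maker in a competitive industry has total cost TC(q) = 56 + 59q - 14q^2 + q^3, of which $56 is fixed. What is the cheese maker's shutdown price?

Short-run supply begins at min AVC. From VC = 59q - 14q^2 + q^3, AVC = 59 - 14q + q^2.
dAVC/dq = -14 + 2q = 0 gives q = 7. min AVC = 59 - 14·7 + 7^2 = 10.
For P < $10 the firm produces nothing.

$10 per unit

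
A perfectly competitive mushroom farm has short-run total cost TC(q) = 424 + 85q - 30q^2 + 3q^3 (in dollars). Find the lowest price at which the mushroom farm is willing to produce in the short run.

Short-run supply begins at min AVC. From VC = 85q - 30q^2 + 3q^3, AVC = 85 - 30q + 3q^2.
At the minimum of AVC, MC = AVC. MC = 85 - 60q + 9q^2; setting MC = AVC gives 6q^2 - 30q = 0, so q = 5. min AVC = 10.
The firm shuts down for any P below $10.

$10 per unit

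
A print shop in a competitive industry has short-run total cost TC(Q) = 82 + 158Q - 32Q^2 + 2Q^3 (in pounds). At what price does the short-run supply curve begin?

Short-run supply begins at min AVC. From VC = 158Q - 32Q^2 + 2Q^3, AVC = 158 - 32Q + 2Q^2.
dAVC/dQ = -32 + 4Q = 0 gives Q = 8. min AVC = 158 - 32·8 + 2·8^2 = 30.
So the shutdown price is £30.

£30 per unit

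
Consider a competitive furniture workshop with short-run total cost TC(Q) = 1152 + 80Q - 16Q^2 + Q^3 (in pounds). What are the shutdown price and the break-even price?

AVC = 80 - 16Q + Q^2; minimized at Q = 8, giving min AVC = £16. That is the shutdown price.
ATC = 1152/Q + 80 - 16Q + Q^2. Setting dATC/dQ = −1152/Q^2 − 16 + 2Q = 0 gives Q = 12 (since 2·12^3 − 16·12^2 = 1152).
min ATC = 1152/12 + 80 − 16·12 + 12^2 = £128. That is the break-even price.
Between these two prices the firm operates at a loss; above £128 it earns a profit.

Shutdown price = £16; break-even price = £128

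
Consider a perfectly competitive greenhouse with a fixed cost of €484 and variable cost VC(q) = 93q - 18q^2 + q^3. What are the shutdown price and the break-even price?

AVC = 93 - 18q + q^2; minimized at q = 9, giving min AVC = €12. That is the shutdown price.
ATC = 484/q + 93 - 18q + q^2. Setting dATC/dq = −484/q^2 − 18 + 2q = 0 gives q = 11 (since 2·11^3 − 18·11^2 = 484).
min ATC = 484/11 + 93 − 18·11 + 11^2 = €60. That is the break-even price.
For €12 ≤ P < €60 the firm produces at a loss; below €12 it shuts down.

Shutdown price = €12; break-even price = €60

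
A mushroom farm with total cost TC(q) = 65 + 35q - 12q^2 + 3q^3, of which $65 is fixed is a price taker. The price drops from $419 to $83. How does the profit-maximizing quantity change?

MC = 35 - 24q + 9q^2; the shutdown threshold is min AVC = $23 (at q = 2).
With P = $419 above the shutdown price, P = MC gives q = 8.
At P = $83 ≥ min AVC, set P = MC: q = 4. The firm stays open but cuts output.

Output falls from 8 to 4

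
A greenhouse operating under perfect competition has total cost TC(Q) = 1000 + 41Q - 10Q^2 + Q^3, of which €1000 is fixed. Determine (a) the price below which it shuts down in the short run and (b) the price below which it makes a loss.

AVC = 41 - 10Q + Q^2; minimized at Q = 5, giving min AVC = €16. That is the shutdown price.
ATC = 1000/Q + 41 - 10Q + Q^2. Setting dATC/dQ = −1000/Q^2 − 10 + 2Q = 0 gives Q = 10 (since 2·10^3 − 10·10^2 = 1000).
min ATC = 1000/10 + 41 − 10·10 + 10^2 = €141. That is the break-even price.
For €16 ≤ P < €141 the firm produces at a loss; below €16 it shuts down.

Shutdown price = €16; break-even price = €141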